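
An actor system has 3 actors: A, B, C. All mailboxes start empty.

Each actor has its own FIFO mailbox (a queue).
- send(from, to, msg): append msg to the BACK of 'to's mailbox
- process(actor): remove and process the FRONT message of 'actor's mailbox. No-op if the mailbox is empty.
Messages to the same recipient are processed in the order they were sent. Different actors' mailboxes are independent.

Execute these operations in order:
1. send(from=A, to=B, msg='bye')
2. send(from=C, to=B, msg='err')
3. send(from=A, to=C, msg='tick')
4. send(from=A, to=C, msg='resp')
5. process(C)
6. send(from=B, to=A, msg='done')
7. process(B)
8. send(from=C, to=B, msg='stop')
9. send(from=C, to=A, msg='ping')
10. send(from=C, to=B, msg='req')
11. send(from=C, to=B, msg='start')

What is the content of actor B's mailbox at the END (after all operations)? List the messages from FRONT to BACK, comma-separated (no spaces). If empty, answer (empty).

Answer: err,stop,req,start

Derivation:
After 1 (send(from=A, to=B, msg='bye')): A:[] B:[bye] C:[]
After 2 (send(from=C, to=B, msg='err')): A:[] B:[bye,err] C:[]
After 3 (send(from=A, to=C, msg='tick')): A:[] B:[bye,err] C:[tick]
After 4 (send(from=A, to=C, msg='resp')): A:[] B:[bye,err] C:[tick,resp]
After 5 (process(C)): A:[] B:[bye,err] C:[resp]
After 6 (send(from=B, to=A, msg='done')): A:[done] B:[bye,err] C:[resp]
After 7 (process(B)): A:[done] B:[err] C:[resp]
After 8 (send(from=C, to=B, msg='stop')): A:[done] B:[err,stop] C:[resp]
After 9 (send(from=C, to=A, msg='ping')): A:[done,ping] B:[err,stop] C:[resp]
After 10 (send(from=C, to=B, msg='req')): A:[done,ping] B:[err,stop,req] C:[resp]
After 11 (send(from=C, to=B, msg='start')): A:[done,ping] B:[err,stop,req,start] C:[resp]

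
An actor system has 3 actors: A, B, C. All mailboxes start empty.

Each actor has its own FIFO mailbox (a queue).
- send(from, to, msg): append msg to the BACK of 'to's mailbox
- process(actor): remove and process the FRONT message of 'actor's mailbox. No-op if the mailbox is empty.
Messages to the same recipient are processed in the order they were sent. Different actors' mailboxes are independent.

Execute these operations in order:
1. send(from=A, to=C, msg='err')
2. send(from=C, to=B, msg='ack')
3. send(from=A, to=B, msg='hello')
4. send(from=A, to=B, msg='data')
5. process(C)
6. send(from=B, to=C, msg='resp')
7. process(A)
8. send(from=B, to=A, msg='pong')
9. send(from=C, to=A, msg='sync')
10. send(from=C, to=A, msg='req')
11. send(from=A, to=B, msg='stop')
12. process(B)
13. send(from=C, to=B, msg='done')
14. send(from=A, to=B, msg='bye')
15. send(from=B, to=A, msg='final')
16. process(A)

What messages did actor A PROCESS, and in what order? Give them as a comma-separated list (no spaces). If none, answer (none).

After 1 (send(from=A, to=C, msg='err')): A:[] B:[] C:[err]
After 2 (send(from=C, to=B, msg='ack')): A:[] B:[ack] C:[err]
After 3 (send(from=A, to=B, msg='hello')): A:[] B:[ack,hello] C:[err]
After 4 (send(from=A, to=B, msg='data')): A:[] B:[ack,hello,data] C:[err]
After 5 (process(C)): A:[] B:[ack,hello,data] C:[]
After 6 (send(from=B, to=C, msg='resp')): A:[] B:[ack,hello,data] C:[resp]
After 7 (process(A)): A:[] B:[ack,hello,data] C:[resp]
After 8 (send(from=B, to=A, msg='pong')): A:[pong] B:[ack,hello,data] C:[resp]
After 9 (send(from=C, to=A, msg='sync')): A:[pong,sync] B:[ack,hello,data] C:[resp]
After 10 (send(from=C, to=A, msg='req')): A:[pong,sync,req] B:[ack,hello,data] C:[resp]
After 11 (send(from=A, to=B, msg='stop')): A:[pong,sync,req] B:[ack,hello,data,stop] C:[resp]
After 12 (process(B)): A:[pong,sync,req] B:[hello,data,stop] C:[resp]
After 13 (send(from=C, to=B, msg='done')): A:[pong,sync,req] B:[hello,data,stop,done] C:[resp]
After 14 (send(from=A, to=B, msg='bye')): A:[pong,sync,req] B:[hello,data,stop,done,bye] C:[resp]
After 15 (send(from=B, to=A, msg='final')): A:[pong,sync,req,final] B:[hello,data,stop,done,bye] C:[resp]
After 16 (process(A)): A:[sync,req,final] B:[hello,data,stop,done,bye] C:[resp]

Answer: pong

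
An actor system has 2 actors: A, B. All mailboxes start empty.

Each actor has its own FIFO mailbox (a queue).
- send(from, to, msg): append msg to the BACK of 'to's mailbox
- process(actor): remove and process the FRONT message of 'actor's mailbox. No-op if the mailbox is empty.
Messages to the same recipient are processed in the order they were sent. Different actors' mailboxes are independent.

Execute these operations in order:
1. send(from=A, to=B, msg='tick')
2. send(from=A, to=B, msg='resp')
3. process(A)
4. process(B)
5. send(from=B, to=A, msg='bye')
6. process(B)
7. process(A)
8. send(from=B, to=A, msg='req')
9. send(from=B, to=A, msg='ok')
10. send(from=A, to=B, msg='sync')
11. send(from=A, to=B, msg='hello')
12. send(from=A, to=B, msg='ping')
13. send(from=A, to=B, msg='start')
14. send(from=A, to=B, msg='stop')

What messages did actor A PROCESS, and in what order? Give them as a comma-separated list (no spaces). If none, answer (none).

After 1 (send(from=A, to=B, msg='tick')): A:[] B:[tick]
After 2 (send(from=A, to=B, msg='resp')): A:[] B:[tick,resp]
After 3 (process(A)): A:[] B:[tick,resp]
After 4 (process(B)): A:[] B:[resp]
After 5 (send(from=B, to=A, msg='bye')): A:[bye] B:[resp]
After 6 (process(B)): A:[bye] B:[]
After 7 (process(A)): A:[] B:[]
After 8 (send(from=B, to=A, msg='req')): A:[req] B:[]
After 9 (send(from=B, to=A, msg='ok')): A:[req,ok] B:[]
After 10 (send(from=A, to=B, msg='sync')): A:[req,ok] B:[sync]
After 11 (send(from=A, to=B, msg='hello')): A:[req,ok] B:[sync,hello]
After 12 (send(from=A, to=B, msg='ping')): A:[req,ok] B:[sync,hello,ping]
After 13 (send(from=A, to=B, msg='start')): A:[req,ok] B:[sync,hello,ping,start]
After 14 (send(from=A, to=B, msg='stop')): A:[req,ok] B:[sync,hello,ping,start,stop]

Answer: bye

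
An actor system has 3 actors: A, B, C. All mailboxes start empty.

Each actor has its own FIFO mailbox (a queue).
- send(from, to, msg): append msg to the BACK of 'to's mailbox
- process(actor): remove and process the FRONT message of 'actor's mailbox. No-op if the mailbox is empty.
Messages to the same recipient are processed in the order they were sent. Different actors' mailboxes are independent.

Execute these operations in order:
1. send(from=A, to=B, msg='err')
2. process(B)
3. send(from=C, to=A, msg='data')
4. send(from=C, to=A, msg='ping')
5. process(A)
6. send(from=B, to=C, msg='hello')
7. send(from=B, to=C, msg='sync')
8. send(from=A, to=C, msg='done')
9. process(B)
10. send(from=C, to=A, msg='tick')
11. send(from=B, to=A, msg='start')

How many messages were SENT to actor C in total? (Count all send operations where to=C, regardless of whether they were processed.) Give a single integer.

After 1 (send(from=A, to=B, msg='err')): A:[] B:[err] C:[]
After 2 (process(B)): A:[] B:[] C:[]
After 3 (send(from=C, to=A, msg='data')): A:[data] B:[] C:[]
After 4 (send(from=C, to=A, msg='ping')): A:[data,ping] B:[] C:[]
After 5 (process(A)): A:[ping] B:[] C:[]
After 6 (send(from=B, to=C, msg='hello')): A:[ping] B:[] C:[hello]
After 7 (send(from=B, to=C, msg='sync')): A:[ping] B:[] C:[hello,sync]
After 8 (send(from=A, to=C, msg='done')): A:[ping] B:[] C:[hello,sync,done]
After 9 (process(B)): A:[ping] B:[] C:[hello,sync,done]
After 10 (send(from=C, to=A, msg='tick')): A:[ping,tick] B:[] C:[hello,sync,done]
After 11 (send(from=B, to=A, msg='start')): A:[ping,tick,start] B:[] C:[hello,sync,done]

Answer: 3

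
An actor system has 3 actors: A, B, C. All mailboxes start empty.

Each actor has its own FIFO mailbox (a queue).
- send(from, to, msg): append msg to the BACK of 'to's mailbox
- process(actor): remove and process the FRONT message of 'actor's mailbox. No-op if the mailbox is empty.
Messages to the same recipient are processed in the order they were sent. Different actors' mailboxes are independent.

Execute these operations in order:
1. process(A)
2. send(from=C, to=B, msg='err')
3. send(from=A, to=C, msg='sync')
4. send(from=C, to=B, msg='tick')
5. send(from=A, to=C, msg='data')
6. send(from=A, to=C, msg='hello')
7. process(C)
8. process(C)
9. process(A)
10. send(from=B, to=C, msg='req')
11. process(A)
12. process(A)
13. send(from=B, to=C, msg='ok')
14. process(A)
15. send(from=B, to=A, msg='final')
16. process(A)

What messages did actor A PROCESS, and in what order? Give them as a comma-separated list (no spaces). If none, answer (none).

After 1 (process(A)): A:[] B:[] C:[]
After 2 (send(from=C, to=B, msg='err')): A:[] B:[err] C:[]
After 3 (send(from=A, to=C, msg='sync')): A:[] B:[err] C:[sync]
After 4 (send(from=C, to=B, msg='tick')): A:[] B:[err,tick] C:[sync]
After 5 (send(from=A, to=C, msg='data')): A:[] B:[err,tick] C:[sync,data]
After 6 (send(from=A, to=C, msg='hello')): A:[] B:[err,tick] C:[sync,data,hello]
After 7 (process(C)): A:[] B:[err,tick] C:[data,hello]
After 8 (process(C)): A:[] B:[err,tick] C:[hello]
After 9 (process(A)): A:[] B:[err,tick] C:[hello]
After 10 (send(from=B, to=C, msg='req')): A:[] B:[err,tick] C:[hello,req]
After 11 (process(A)): A:[] B:[err,tick] C:[hello,req]
After 12 (process(A)): A:[] B:[err,tick] C:[hello,req]
After 13 (send(from=B, to=C, msg='ok')): A:[] B:[err,tick] C:[hello,req,ok]
After 14 (process(A)): A:[] B:[err,tick] C:[hello,req,ok]
After 15 (send(from=B, to=A, msg='final')): A:[final] B:[err,tick] C:[hello,req,ok]
After 16 (process(A)): A:[] B:[err,tick] C:[hello,req,ok]

Answer: final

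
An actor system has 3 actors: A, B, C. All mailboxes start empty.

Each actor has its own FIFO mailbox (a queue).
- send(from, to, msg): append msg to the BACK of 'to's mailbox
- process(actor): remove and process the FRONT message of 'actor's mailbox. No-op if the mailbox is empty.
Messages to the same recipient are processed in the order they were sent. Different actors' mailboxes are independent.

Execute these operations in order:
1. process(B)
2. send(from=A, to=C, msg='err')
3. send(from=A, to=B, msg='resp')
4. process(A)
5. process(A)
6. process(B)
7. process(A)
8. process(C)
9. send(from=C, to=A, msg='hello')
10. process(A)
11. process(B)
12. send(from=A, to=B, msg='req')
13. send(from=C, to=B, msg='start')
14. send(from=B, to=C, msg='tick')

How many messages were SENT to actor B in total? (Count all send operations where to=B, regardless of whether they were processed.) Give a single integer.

After 1 (process(B)): A:[] B:[] C:[]
After 2 (send(from=A, to=C, msg='err')): A:[] B:[] C:[err]
After 3 (send(from=A, to=B, msg='resp')): A:[] B:[resp] C:[err]
After 4 (process(A)): A:[] B:[resp] C:[err]
After 5 (process(A)): A:[] B:[resp] C:[err]
After 6 (process(B)): A:[] B:[] C:[err]
After 7 (process(A)): A:[] B:[] C:[err]
After 8 (process(C)): A:[] B:[] C:[]
After 9 (send(from=C, to=A, msg='hello')): A:[hello] B:[] C:[]
After 10 (process(A)): A:[] B:[] C:[]
After 11 (process(B)): A:[] B:[] C:[]
After 12 (send(from=A, to=B, msg='req')): A:[] B:[req] C:[]
After 13 (send(from=C, to=B, msg='start')): A:[] B:[req,start] C:[]
After 14 (send(from=B, to=C, msg='tick')): A:[] B:[req,start] C:[tick]

Answer: 3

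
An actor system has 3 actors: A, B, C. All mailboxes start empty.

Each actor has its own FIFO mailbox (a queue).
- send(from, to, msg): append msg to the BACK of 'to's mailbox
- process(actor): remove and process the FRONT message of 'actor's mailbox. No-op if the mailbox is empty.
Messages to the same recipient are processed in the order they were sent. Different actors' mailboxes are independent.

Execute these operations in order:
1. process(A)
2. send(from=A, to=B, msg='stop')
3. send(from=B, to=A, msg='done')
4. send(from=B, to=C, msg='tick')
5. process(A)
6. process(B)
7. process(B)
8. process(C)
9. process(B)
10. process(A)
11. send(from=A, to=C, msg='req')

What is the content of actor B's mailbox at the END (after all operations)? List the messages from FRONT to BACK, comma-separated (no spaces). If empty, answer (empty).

Answer: (empty)

Derivation:
After 1 (process(A)): A:[] B:[] C:[]
After 2 (send(from=A, to=B, msg='stop')): A:[] B:[stop] C:[]
After 3 (send(from=B, to=A, msg='done')): A:[done] B:[stop] C:[]
After 4 (send(from=B, to=C, msg='tick')): A:[done] B:[stop] C:[tick]
After 5 (process(A)): A:[] B:[stop] C:[tick]
After 6 (process(B)): A:[] B:[] C:[tick]
After 7 (process(B)): A:[] B:[] C:[tick]
After 8 (process(C)): A:[] B:[] C:[]
After 9 (process(B)): A:[] B:[] C:[]
After 10 (process(A)): A:[] B:[] C:[]
After 11 (send(from=A, to=C, msg='req')): A:[] B:[] C:[req]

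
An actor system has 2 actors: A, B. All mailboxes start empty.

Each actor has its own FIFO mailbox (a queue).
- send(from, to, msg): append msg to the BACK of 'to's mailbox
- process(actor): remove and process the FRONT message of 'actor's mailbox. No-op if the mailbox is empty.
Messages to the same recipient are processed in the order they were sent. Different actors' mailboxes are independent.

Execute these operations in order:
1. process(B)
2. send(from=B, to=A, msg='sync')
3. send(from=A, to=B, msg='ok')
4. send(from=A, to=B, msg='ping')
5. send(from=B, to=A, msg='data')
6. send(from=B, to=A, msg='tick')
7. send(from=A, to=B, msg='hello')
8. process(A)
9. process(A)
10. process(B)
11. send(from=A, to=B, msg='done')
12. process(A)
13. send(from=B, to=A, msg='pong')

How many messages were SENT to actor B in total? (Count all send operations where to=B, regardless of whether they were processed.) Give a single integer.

After 1 (process(B)): A:[] B:[]
After 2 (send(from=B, to=A, msg='sync')): A:[sync] B:[]
After 3 (send(from=A, to=B, msg='ok')): A:[sync] B:[ok]
After 4 (send(from=A, to=B, msg='ping')): A:[sync] B:[ok,ping]
After 5 (send(from=B, to=A, msg='data')): A:[sync,data] B:[ok,ping]
After 6 (send(from=B, to=A, msg='tick')): A:[sync,data,tick] B:[ok,ping]
After 7 (send(from=A, to=B, msg='hello')): A:[sync,data,tick] B:[ok,ping,hello]
After 8 (process(A)): A:[data,tick] B:[ok,ping,hello]
After 9 (process(A)): A:[tick] B:[ok,ping,hello]
After 10 (process(B)): A:[tick] B:[ping,hello]
After 11 (send(from=A, to=B, msg='done')): A:[tick] B:[ping,hello,done]
After 12 (process(A)): A:[] B:[ping,hello,done]
After 13 (send(from=B, to=A, msg='pong')): A:[pong] B:[ping,hello,done]

Answer: 4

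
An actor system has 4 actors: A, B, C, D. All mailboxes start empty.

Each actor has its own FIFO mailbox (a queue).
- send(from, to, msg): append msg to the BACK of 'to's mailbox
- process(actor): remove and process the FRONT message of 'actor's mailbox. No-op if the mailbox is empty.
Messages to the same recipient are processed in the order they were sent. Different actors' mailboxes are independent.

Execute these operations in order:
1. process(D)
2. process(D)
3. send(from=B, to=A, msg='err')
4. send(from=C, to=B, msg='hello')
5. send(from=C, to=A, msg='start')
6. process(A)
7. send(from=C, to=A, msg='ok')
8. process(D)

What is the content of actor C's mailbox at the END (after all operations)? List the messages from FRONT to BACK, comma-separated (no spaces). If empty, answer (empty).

Answer: (empty)

Derivation:
After 1 (process(D)): A:[] B:[] C:[] D:[]
After 2 (process(D)): A:[] B:[] C:[] D:[]
After 3 (send(from=B, to=A, msg='err')): A:[err] B:[] C:[] D:[]
After 4 (send(from=C, to=B, msg='hello')): A:[err] B:[hello] C:[] D:[]
After 5 (send(from=C, to=A, msg='start')): A:[err,start] B:[hello] C:[] D:[]
After 6 (process(A)): A:[start] B:[hello] C:[] D:[]
After 7 (send(from=C, to=A, msg='ok')): A:[start,ok] B:[hello] C:[] D:[]
After 8 (process(D)): A:[start,ok] B:[hello] C:[] D:[]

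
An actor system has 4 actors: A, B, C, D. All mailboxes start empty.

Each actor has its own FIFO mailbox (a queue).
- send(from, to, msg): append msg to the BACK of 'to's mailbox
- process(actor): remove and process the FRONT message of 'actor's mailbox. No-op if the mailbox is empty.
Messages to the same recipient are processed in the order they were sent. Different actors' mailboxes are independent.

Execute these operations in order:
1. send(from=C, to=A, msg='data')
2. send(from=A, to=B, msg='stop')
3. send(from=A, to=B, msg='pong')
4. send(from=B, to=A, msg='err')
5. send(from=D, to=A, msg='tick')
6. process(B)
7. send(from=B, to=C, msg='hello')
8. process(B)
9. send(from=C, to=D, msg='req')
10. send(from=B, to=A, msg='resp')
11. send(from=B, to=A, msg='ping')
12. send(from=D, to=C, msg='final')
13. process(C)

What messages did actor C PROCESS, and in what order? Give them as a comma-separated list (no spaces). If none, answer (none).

After 1 (send(from=C, to=A, msg='data')): A:[data] B:[] C:[] D:[]
After 2 (send(from=A, to=B, msg='stop')): A:[data] B:[stop] C:[] D:[]
After 3 (send(from=A, to=B, msg='pong')): A:[data] B:[stop,pong] C:[] D:[]
After 4 (send(from=B, to=A, msg='err')): A:[data,err] B:[stop,pong] C:[] D:[]
After 5 (send(from=D, to=A, msg='tick')): A:[data,err,tick] B:[stop,pong] C:[] D:[]
After 6 (process(B)): A:[data,err,tick] B:[pong] C:[] D:[]
After 7 (send(from=B, to=C, msg='hello')): A:[data,err,tick] B:[pong] C:[hello] D:[]
After 8 (process(B)): A:[data,err,tick] B:[] C:[hello] D:[]
After 9 (send(from=C, to=D, msg='req')): A:[data,err,tick] B:[] C:[hello] D:[req]
After 10 (send(from=B, to=A, msg='resp')): A:[data,err,tick,resp] B:[] C:[hello] D:[req]
After 11 (send(from=B, to=A, msg='ping')): A:[data,err,tick,resp,ping] B:[] C:[hello] D:[req]
After 12 (send(from=D, to=C, msg='final')): A:[data,err,tick,resp,ping] B:[] C:[hello,final] D:[req]
After 13 (process(C)): A:[data,err,tick,resp,ping] B:[] C:[final] D:[req]

Answer: hello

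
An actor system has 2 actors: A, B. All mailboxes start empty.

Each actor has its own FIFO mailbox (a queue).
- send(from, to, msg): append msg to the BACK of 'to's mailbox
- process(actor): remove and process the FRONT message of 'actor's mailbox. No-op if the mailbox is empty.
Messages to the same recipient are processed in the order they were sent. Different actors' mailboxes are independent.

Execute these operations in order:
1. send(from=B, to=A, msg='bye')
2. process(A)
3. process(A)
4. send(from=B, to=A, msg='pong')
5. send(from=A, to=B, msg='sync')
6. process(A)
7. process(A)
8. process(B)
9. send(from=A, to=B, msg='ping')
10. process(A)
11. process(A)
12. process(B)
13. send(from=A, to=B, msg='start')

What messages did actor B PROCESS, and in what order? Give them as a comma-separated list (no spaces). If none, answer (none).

After 1 (send(from=B, to=A, msg='bye')): A:[bye] B:[]
After 2 (process(A)): A:[] B:[]
After 3 (process(A)): A:[] B:[]
After 4 (send(from=B, to=A, msg='pong')): A:[pong] B:[]
After 5 (send(from=A, to=B, msg='sync')): A:[pong] B:[sync]
After 6 (process(A)): A:[] B:[sync]
After 7 (process(A)): A:[] B:[sync]
After 8 (process(B)): A:[] B:[]
After 9 (send(from=A, to=B, msg='ping')): A:[] B:[ping]
After 10 (process(A)): A:[] B:[ping]
After 11 (process(A)): A:[] B:[ping]
After 12 (process(B)): A:[] B:[]
After 13 (send(from=A, to=B, msg='start')): A:[] B:[start]

Answer: sync,ping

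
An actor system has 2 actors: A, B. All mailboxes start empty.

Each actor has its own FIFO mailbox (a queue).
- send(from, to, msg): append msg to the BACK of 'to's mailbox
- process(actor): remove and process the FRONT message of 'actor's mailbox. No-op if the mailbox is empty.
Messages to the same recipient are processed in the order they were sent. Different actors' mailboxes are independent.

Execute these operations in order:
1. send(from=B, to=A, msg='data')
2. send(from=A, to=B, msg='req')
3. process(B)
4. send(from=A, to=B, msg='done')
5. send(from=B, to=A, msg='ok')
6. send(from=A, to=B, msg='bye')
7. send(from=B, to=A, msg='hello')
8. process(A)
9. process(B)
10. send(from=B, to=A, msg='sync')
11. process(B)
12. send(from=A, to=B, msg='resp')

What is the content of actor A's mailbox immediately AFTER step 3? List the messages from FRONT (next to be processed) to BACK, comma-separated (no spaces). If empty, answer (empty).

After 1 (send(from=B, to=A, msg='data')): A:[data] B:[]
After 2 (send(from=A, to=B, msg='req')): A:[data] B:[req]
After 3 (process(B)): A:[data] B:[]

data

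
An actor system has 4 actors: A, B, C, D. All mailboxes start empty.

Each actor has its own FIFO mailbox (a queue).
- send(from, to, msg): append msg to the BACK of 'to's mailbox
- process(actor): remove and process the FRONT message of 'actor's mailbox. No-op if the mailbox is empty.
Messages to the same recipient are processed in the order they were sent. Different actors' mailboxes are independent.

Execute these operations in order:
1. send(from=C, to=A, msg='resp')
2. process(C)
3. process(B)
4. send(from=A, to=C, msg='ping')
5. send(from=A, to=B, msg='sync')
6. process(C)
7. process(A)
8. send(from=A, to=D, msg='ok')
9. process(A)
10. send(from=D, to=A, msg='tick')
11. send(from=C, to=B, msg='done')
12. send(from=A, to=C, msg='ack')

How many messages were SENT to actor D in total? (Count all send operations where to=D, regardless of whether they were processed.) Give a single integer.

Answer: 1

Derivation:
After 1 (send(from=C, to=A, msg='resp')): A:[resp] B:[] C:[] D:[]
After 2 (process(C)): A:[resp] B:[] C:[] D:[]
After 3 (process(B)): A:[resp] B:[] C:[] D:[]
After 4 (send(from=A, to=C, msg='ping')): A:[resp] B:[] C:[ping] D:[]
After 5 (send(from=A, to=B, msg='sync')): A:[resp] B:[sync] C:[ping] D:[]
After 6 (process(C)): A:[resp] B:[sync] C:[] D:[]
After 7 (process(A)): A:[] B:[sync] C:[] D:[]
After 8 (send(from=A, to=D, msg='ok')): A:[] B:[sync] C:[] D:[ok]
After 9 (process(A)): A:[] B:[sync] C:[] D:[ok]
After 10 (send(from=D, to=A, msg='tick')): A:[tick] B:[sync] C:[] D:[ok]
After 11 (send(from=C, to=B, msg='done')): A:[tick] B:[sync,done] C:[] D:[ok]
After 12 (send(from=A, to=C, msg='ack')): A:[tick] B:[sync,done] C:[ack] D:[ok]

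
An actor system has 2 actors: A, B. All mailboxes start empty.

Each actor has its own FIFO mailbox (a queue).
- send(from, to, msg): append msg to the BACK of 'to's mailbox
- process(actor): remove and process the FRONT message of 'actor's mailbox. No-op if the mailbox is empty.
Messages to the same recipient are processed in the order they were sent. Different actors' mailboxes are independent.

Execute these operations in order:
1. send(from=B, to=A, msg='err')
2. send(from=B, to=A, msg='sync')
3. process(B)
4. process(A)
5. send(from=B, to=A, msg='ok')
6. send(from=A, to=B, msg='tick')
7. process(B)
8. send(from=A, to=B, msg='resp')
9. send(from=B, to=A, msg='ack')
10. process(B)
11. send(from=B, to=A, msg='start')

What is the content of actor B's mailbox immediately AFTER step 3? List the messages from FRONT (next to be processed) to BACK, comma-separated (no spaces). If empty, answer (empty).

After 1 (send(from=B, to=A, msg='err')): A:[err] B:[]
After 2 (send(from=B, to=A, msg='sync')): A:[err,sync] B:[]
After 3 (process(B)): A:[err,sync] B:[]

(empty)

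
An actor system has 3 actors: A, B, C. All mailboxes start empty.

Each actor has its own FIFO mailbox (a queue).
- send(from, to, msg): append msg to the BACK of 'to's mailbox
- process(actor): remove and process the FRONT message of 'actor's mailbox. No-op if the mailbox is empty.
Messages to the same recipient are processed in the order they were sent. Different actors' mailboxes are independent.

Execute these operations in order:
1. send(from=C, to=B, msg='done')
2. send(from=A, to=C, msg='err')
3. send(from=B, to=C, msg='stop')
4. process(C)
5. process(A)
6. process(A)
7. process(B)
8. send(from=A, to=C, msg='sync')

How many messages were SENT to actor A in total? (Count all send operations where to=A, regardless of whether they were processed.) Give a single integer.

After 1 (send(from=C, to=B, msg='done')): A:[] B:[done] C:[]
After 2 (send(from=A, to=C, msg='err')): A:[] B:[done] C:[err]
After 3 (send(from=B, to=C, msg='stop')): A:[] B:[done] C:[err,stop]
After 4 (process(C)): A:[] B:[done] C:[stop]
After 5 (process(A)): A:[] B:[done] C:[stop]
After 6 (process(A)): A:[] B:[done] C:[stop]
After 7 (process(B)): A:[] B:[] C:[stop]
After 8 (send(from=A, to=C, msg='sync')): A:[] B:[] C:[stop,sync]

Answer: 0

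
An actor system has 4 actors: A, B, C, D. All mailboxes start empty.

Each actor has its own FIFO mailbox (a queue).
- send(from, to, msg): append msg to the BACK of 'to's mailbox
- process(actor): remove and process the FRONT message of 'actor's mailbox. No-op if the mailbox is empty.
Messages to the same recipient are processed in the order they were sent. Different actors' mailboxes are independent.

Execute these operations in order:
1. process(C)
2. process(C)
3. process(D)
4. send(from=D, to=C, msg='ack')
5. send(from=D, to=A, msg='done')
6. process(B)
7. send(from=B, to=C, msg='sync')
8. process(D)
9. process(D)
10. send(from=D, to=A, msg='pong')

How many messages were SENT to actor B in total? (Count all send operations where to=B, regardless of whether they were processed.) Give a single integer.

Answer: 0

Derivation:
After 1 (process(C)): A:[] B:[] C:[] D:[]
After 2 (process(C)): A:[] B:[] C:[] D:[]
After 3 (process(D)): A:[] B:[] C:[] D:[]
After 4 (send(from=D, to=C, msg='ack')): A:[] B:[] C:[ack] D:[]
After 5 (send(from=D, to=A, msg='done')): A:[done] B:[] C:[ack] D:[]
After 6 (process(B)): A:[done] B:[] C:[ack] D:[]
After 7 (send(from=B, to=C, msg='sync')): A:[done] B:[] C:[ack,sync] D:[]
After 8 (process(D)): A:[done] B:[] C:[ack,sync] D:[]
After 9 (process(D)): A:[done] B:[] C:[ack,sync] D:[]
After 10 (send(from=D, to=A, msg='pong')): A:[done,pong] B:[] C:[ack,sync] D:[]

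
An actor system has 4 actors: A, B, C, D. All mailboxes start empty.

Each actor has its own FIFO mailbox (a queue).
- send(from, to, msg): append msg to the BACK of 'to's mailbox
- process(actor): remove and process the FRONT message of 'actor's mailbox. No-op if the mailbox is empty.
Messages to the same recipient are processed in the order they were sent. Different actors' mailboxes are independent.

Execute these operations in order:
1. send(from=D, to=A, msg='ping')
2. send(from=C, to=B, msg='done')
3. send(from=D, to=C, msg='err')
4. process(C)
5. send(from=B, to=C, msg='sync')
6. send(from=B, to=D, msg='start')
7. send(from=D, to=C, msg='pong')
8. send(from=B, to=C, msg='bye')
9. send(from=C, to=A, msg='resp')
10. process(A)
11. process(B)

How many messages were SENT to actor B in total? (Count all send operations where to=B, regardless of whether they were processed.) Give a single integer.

Answer: 1

Derivation:
After 1 (send(from=D, to=A, msg='ping')): A:[ping] B:[] C:[] D:[]
After 2 (send(from=C, to=B, msg='done')): A:[ping] B:[done] C:[] D:[]
After 3 (send(from=D, to=C, msg='err')): A:[ping] B:[done] C:[err] D:[]
After 4 (process(C)): A:[ping] B:[done] C:[] D:[]
After 5 (send(from=B, to=C, msg='sync')): A:[ping] B:[done] C:[sync] D:[]
After 6 (send(from=B, to=D, msg='start')): A:[ping] B:[done] C:[sync] D:[start]
After 7 (send(from=D, to=C, msg='pong')): A:[ping] B:[done] C:[sync,pong] D:[start]
After 8 (send(from=B, to=C, msg='bye')): A:[ping] B:[done] C:[sync,pong,bye] D:[start]
After 9 (send(from=C, to=A, msg='resp')): A:[ping,resp] B:[done] C:[sync,pong,bye] D:[start]
After 10 (process(A)): A:[resp] B:[done] C:[sync,pong,bye] D:[start]
After 11 (process(B)): A:[resp] B:[] C:[sync,pong,bye] D:[start]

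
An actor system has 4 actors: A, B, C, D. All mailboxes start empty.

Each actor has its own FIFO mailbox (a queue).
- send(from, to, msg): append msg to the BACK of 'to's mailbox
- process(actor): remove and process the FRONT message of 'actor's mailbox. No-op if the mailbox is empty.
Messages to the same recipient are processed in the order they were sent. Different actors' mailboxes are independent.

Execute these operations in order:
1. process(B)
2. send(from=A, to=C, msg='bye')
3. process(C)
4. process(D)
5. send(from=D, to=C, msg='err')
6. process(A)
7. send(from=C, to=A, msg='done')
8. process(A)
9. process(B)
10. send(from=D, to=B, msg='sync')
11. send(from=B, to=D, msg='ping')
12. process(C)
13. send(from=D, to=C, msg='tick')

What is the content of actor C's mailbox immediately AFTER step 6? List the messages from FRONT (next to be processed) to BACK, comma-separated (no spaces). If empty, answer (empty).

After 1 (process(B)): A:[] B:[] C:[] D:[]
After 2 (send(from=A, to=C, msg='bye')): A:[] B:[] C:[bye] D:[]
After 3 (process(C)): A:[] B:[] C:[] D:[]
After 4 (process(D)): A:[] B:[] C:[] D:[]
After 5 (send(from=D, to=C, msg='err')): A:[] B:[] C:[err] D:[]
After 6 (process(A)): A:[] B:[] C:[err] D:[]

err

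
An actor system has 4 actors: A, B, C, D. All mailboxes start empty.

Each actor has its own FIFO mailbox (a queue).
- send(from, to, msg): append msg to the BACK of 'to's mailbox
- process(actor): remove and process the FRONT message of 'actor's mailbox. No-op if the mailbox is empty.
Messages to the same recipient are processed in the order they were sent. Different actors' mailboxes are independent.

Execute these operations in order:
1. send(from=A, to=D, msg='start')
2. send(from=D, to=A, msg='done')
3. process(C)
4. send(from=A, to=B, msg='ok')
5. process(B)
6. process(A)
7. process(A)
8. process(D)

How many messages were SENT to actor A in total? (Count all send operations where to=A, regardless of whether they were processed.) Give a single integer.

Answer: 1

Derivation:
After 1 (send(from=A, to=D, msg='start')): A:[] B:[] C:[] D:[start]
After 2 (send(from=D, to=A, msg='done')): A:[done] B:[] C:[] D:[start]
After 3 (process(C)): A:[done] B:[] C:[] D:[start]
After 4 (send(from=A, to=B, msg='ok')): A:[done] B:[ok] C:[] D:[start]
After 5 (process(B)): A:[done] B:[] C:[] D:[start]
After 6 (process(A)): A:[] B:[] C:[] D:[start]
After 7 (process(A)): A:[] B:[] C:[] D:[start]
After 8 (process(D)): A:[] B:[] C:[] D:[]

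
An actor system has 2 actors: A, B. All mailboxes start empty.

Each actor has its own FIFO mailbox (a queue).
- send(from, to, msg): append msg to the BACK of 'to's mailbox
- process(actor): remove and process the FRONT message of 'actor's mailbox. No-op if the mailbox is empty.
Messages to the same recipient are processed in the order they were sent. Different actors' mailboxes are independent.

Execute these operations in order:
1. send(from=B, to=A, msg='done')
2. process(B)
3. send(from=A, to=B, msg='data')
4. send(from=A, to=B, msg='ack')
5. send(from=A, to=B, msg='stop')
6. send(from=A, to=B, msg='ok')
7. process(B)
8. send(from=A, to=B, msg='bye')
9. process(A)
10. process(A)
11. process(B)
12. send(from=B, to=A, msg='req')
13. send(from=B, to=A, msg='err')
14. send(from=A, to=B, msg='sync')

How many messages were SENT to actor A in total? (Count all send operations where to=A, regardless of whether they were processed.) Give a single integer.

After 1 (send(from=B, to=A, msg='done')): A:[done] B:[]
After 2 (process(B)): A:[done] B:[]
After 3 (send(from=A, to=B, msg='data')): A:[done] B:[data]
After 4 (send(from=A, to=B, msg='ack')): A:[done] B:[data,ack]
After 5 (send(from=A, to=B, msg='stop')): A:[done] B:[data,ack,stop]
After 6 (send(from=A, to=B, msg='ok')): A:[done] B:[data,ack,stop,ok]
After 7 (process(B)): A:[done] B:[ack,stop,ok]
After 8 (send(from=A, to=B, msg='bye')): A:[done] B:[ack,stop,ok,bye]
After 9 (process(A)): A:[] B:[ack,stop,ok,bye]
After 10 (process(A)): A:[] B:[ack,stop,ok,bye]
After 11 (process(B)): A:[] B:[stop,ok,bye]
After 12 (send(from=B, to=A, msg='req')): A:[req] B:[stop,ok,bye]
After 13 (send(from=B, to=A, msg='err')): A:[req,err] B:[stop,ok,bye]
After 14 (send(from=A, to=B, msg='sync')): A:[req,err] B:[stop,ok,bye,sync]

Answer: 3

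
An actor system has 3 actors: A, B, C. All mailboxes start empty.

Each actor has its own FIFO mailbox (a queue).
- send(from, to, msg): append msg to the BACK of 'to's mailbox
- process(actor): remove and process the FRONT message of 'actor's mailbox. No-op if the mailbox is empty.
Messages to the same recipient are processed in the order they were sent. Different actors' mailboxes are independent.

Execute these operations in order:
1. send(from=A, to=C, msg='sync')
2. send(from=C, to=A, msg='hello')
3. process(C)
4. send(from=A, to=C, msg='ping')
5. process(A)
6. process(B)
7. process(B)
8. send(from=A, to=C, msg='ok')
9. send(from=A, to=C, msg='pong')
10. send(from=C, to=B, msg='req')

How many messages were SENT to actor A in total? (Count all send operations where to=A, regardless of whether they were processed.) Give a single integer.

Answer: 1

Derivation:
After 1 (send(from=A, to=C, msg='sync')): A:[] B:[] C:[sync]
After 2 (send(from=C, to=A, msg='hello')): A:[hello] B:[] C:[sync]
After 3 (process(C)): A:[hello] B:[] C:[]
After 4 (send(from=A, to=C, msg='ping')): A:[hello] B:[] C:[ping]
After 5 (process(A)): A:[] B:[] C:[ping]
After 6 (process(B)): A:[] B:[] C:[ping]
After 7 (process(B)): A:[] B:[] C:[ping]
After 8 (send(from=A, to=C, msg='ok')): A:[] B:[] C:[ping,ok]
After 9 (send(from=A, to=C, msg='pong')): A:[] B:[] C:[ping,ok,pong]
After 10 (send(from=C, to=B, msg='req')): A:[] B:[req] C:[ping,ok,pong]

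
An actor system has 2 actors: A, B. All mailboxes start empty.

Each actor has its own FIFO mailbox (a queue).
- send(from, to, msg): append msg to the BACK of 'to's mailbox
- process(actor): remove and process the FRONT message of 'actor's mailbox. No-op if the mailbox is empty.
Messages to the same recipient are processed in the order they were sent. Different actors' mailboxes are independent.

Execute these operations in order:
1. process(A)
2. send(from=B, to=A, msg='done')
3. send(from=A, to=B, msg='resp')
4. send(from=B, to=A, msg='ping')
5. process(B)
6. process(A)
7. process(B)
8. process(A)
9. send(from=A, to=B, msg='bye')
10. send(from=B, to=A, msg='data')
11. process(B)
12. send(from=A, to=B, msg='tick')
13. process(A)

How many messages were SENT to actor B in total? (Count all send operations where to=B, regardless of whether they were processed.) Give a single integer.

Answer: 3

Derivation:
After 1 (process(A)): A:[] B:[]
After 2 (send(from=B, to=A, msg='done')): A:[done] B:[]
After 3 (send(from=A, to=B, msg='resp')): A:[done] B:[resp]
After 4 (send(from=B, to=A, msg='ping')): A:[done,ping] B:[resp]
After 5 (process(B)): A:[done,ping] B:[]
After 6 (process(A)): A:[ping] B:[]
After 7 (process(B)): A:[ping] B:[]
After 8 (process(A)): A:[] B:[]
After 9 (send(from=A, to=B, msg='bye')): A:[] B:[bye]
After 10 (send(from=B, to=A, msg='data')): A:[data] B:[bye]
After 11 (process(B)): A:[data] B:[]
After 12 (send(from=A, to=B, msg='tick')): A:[data] B:[tick]
After 13 (process(A)): A:[] B:[tick]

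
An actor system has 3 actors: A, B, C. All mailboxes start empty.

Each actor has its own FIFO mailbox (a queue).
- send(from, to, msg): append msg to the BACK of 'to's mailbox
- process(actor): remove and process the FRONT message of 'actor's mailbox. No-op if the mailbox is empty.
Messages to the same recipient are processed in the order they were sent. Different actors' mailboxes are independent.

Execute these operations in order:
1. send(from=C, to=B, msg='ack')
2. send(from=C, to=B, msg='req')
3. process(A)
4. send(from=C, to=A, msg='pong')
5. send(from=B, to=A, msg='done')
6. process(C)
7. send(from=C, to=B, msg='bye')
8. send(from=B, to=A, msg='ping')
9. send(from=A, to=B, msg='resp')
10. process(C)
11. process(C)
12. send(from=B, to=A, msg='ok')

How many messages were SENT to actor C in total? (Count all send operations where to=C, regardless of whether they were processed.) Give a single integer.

Answer: 0

Derivation:
After 1 (send(from=C, to=B, msg='ack')): A:[] B:[ack] C:[]
After 2 (send(from=C, to=B, msg='req')): A:[] B:[ack,req] C:[]
After 3 (process(A)): A:[] B:[ack,req] C:[]
After 4 (send(from=C, to=A, msg='pong')): A:[pong] B:[ack,req] C:[]
After 5 (send(from=B, to=A, msg='done')): A:[pong,done] B:[ack,req] C:[]
After 6 (process(C)): A:[pong,done] B:[ack,req] C:[]
After 7 (send(from=C, to=B, msg='bye')): A:[pong,done] B:[ack,req,bye] C:[]
After 8 (send(from=B, to=A, msg='ping')): A:[pong,done,ping] B:[ack,req,bye] C:[]
After 9 (send(from=A, to=B, msg='resp')): A:[pong,done,ping] B:[ack,req,bye,resp] C:[]
After 10 (process(C)): A:[pong,done,ping] B:[ack,req,bye,resp] C:[]
After 11 (process(C)): A:[pong,done,ping] B:[ack,req,bye,resp] C:[]
After 12 (send(from=B, to=A, msg='ok')): A:[pong,done,ping,ok] B:[ack,req,bye,resp] C:[]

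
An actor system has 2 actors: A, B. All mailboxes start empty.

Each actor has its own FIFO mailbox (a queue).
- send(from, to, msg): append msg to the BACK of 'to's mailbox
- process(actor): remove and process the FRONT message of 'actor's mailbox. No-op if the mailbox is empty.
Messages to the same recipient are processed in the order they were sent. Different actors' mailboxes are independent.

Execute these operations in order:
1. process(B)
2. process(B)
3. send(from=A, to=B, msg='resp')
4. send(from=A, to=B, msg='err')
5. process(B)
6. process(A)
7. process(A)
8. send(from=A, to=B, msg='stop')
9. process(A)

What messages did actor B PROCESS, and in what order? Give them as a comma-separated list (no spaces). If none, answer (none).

Answer: resp

Derivation:
After 1 (process(B)): A:[] B:[]
After 2 (process(B)): A:[] B:[]
After 3 (send(from=A, to=B, msg='resp')): A:[] B:[resp]
After 4 (send(from=A, to=B, msg='err')): A:[] B:[resp,err]
After 5 (process(B)): A:[] B:[err]
After 6 (process(A)): A:[] B:[err]
After 7 (process(A)): A:[] B:[err]
After 8 (send(from=A, to=B, msg='stop')): A:[] B:[err,stop]
After 9 (process(A)): A:[] B:[err,stop]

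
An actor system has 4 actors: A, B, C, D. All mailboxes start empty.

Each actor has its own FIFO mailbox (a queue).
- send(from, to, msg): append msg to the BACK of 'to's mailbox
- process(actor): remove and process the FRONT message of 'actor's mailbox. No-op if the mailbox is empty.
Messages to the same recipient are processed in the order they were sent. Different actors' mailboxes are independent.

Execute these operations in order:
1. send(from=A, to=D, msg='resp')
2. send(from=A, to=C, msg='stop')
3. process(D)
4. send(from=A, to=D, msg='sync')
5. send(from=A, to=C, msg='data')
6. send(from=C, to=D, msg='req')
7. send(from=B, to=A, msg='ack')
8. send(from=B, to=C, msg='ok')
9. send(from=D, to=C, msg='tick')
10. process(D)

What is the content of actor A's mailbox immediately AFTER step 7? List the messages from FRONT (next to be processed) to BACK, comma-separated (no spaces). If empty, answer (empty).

After 1 (send(from=A, to=D, msg='resp')): A:[] B:[] C:[] D:[resp]
After 2 (send(from=A, to=C, msg='stop')): A:[] B:[] C:[stop] D:[resp]
After 3 (process(D)): A:[] B:[] C:[stop] D:[]
After 4 (send(from=A, to=D, msg='sync')): A:[] B:[] C:[stop] D:[sync]
After 5 (send(from=A, to=C, msg='data')): A:[] B:[] C:[stop,data] D:[sync]
After 6 (send(from=C, to=D, msg='req')): A:[] B:[] C:[stop,data] D:[sync,req]
After 7 (send(from=B, to=A, msg='ack')): A:[ack] B:[] C:[stop,data] D:[sync,req]

ack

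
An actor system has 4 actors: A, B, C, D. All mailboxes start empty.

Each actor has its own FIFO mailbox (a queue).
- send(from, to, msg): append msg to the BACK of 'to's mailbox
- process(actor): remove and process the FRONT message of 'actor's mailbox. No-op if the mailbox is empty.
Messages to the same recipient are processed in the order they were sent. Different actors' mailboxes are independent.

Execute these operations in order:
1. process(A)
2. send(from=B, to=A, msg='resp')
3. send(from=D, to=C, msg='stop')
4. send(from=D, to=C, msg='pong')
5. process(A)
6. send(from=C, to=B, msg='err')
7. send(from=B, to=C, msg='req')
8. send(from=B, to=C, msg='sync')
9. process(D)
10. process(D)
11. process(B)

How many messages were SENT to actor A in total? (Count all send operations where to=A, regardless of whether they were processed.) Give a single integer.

After 1 (process(A)): A:[] B:[] C:[] D:[]
After 2 (send(from=B, to=A, msg='resp')): A:[resp] B:[] C:[] D:[]
After 3 (send(from=D, to=C, msg='stop')): A:[resp] B:[] C:[stop] D:[]
After 4 (send(from=D, to=C, msg='pong')): A:[resp] B:[] C:[stop,pong] D:[]
After 5 (process(A)): A:[] B:[] C:[stop,pong] D:[]
After 6 (send(from=C, to=B, msg='err')): A:[] B:[err] C:[stop,pong] D:[]
After 7 (send(from=B, to=C, msg='req')): A:[] B:[err] C:[stop,pong,req] D:[]
After 8 (send(from=B, to=C, msg='sync')): A:[] B:[err] C:[stop,pong,req,sync] D:[]
After 9 (process(D)): A:[] B:[err] C:[stop,pong,req,sync] D:[]
After 10 (process(D)): A:[] B:[err] C:[stop,pong,req,sync] D:[]
After 11 (process(B)): A:[] B:[] C:[stop,pong,req,sync] D:[]

Answer: 1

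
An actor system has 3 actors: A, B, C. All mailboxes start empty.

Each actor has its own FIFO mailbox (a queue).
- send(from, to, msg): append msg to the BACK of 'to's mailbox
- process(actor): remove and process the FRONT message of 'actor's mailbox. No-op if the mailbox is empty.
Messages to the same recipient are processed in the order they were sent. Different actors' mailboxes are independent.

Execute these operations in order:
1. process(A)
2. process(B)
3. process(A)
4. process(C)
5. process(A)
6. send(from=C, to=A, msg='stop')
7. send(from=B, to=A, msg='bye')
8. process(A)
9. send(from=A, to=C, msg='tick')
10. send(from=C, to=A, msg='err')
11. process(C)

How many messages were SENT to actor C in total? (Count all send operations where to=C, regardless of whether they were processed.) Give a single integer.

After 1 (process(A)): A:[] B:[] C:[]
After 2 (process(B)): A:[] B:[] C:[]
After 3 (process(A)): A:[] B:[] C:[]
After 4 (process(C)): A:[] B:[] C:[]
After 5 (process(A)): A:[] B:[] C:[]
After 6 (send(from=C, to=A, msg='stop')): A:[stop] B:[] C:[]
After 7 (send(from=B, to=A, msg='bye')): A:[stop,bye] B:[] C:[]
After 8 (process(A)): A:[bye] B:[] C:[]
After 9 (send(from=A, to=C, msg='tick')): A:[bye] B:[] C:[tick]
After 10 (send(from=C, to=A, msg='err')): A:[bye,err] B:[] C:[tick]
After 11 (process(C)): A:[bye,err] B:[] C:[]

Answer: 1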